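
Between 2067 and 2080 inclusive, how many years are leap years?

Years divisible by 4 in [2067, 2080]: 2068, 2072, 2076, 2080.
No century exceptions apply. Count: 4.

4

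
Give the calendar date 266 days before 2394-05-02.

2393-08-09

Count 266 days before May 2, 2394:
August 2393: 31 − 9 = 22 days remain.
Then September (30), October (31), November (30), December (31), January (31), February 2394 (28), March (31), April (30): 30 + 31 + 30 + 31 + 31 + 28 + 31 + 30 = 242 days.
May 1–2, 2394: 2 days.
Residual: 266 days.
Total: 266 days.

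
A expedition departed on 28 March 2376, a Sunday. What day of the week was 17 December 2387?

Thursday

Day-of-year of March 28, 2376: 88.
Day-of-year of December 17, 2387: 351.
2376 has 366 days, so 366 − 88 = 278 days remain in 2376.
Full years 2377–2386: 8 common + 2 leap = 8×365 + 2×366 = 3652 days.
Total: 278 + 3652 + 351 = 4281 days.
4281 mod 7 = 4, so 4 days after Sunday is Thursday.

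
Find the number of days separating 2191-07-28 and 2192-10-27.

457

July 28, 2191 → July 28, 2192: 366 days (2192 is a leap year).
July 2192: 31 − 28 = 3 days remain.
Then August (31), September (30): 31 + 30 = 61 days.
October 1–27, 2192: 27 days.
Residual: 91 days.
Total: 457 days.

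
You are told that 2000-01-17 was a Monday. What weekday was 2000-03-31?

Friday

January 2000: 31 − 17 = 14 days remain.
Then February 2000 (29): 29 days.
March 1–31, 2000: 31 days.
Total: 14 + 29 + 31 = 74 days.
74 mod 7 = 4, so 4 days after Monday is Friday.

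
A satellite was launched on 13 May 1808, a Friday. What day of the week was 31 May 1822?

Friday

Day-of-year of May 13, 1808: 134.
Day-of-year of May 31, 1822: 151.
1808 has 366 days, so 366 − 134 = 232 days remain in 1808.
Full years 1809–1821: 10 common + 3 leap = 10×365 + 3×366 = 4748 days.
Total: 232 + 4748 + 151 = 5131 days.
5131 is a multiple of 7, so 31 May 1822 falls on the same weekday: Friday.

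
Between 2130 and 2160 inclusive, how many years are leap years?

8

Years divisible by 4 in [2130, 2160]: 2132, 2136, 2140, 2144, 2148, 2152, 2156, 2160.
No century exceptions apply. Count: 8.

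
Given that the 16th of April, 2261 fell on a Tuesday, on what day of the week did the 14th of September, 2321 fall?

Day-of-year of April 16, 2261: 106.
Day-of-year of September 14, 2321: 257.
2261 has 365 days, so 365 − 106 = 259 days remain in 2261.
Full years 2262–2320: 45 common + 14 leap = 45×365 + 14×366 = 21549 days.
Total: 259 + 21549 + 257 = 22065 days.
22065 mod 7 = 1, so 1 day after Tuesday is Wednesday.

Wednesday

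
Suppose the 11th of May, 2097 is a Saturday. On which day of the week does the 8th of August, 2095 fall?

Monday

Count forward from the earlier date (August 8, 2095) to the later (May 11, 2097):
August 2095: 31 − 8 = 23 days remain.
Then 20 full months totalling 608 days.
May 1–11, 2097: 11 days.
Total: 23 + 608 + 11 = 642 days.
642 mod 7 = 5, so 5 days before Saturday is Monday.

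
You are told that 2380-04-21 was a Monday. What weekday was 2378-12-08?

Count forward from the earlier date (December 8, 2378) to the later (April 21, 2380):
Day-of-year of December 8, 2378: 342.
Day-of-year of April 21, 2380: 112.
2378 has 365 days, so 365 − 342 = 23 days remain in 2378.
Full years: 2379: 365. Sum = 365.
Total: 23 + 365 + 112 = 500 days.
500 mod 7 = 3, so 3 days before Monday is Friday.

Friday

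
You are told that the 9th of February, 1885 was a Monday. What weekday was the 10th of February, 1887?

February 9, 1885 → February 9, 1886: 365 days.
February 9, 1886 → February 9, 1887: 365 days.
Within February 1887: 10 − 9 = 1 day.
Total: 731 days.
731 mod 7 = 3, so 3 days after Monday is Thursday.

Thursday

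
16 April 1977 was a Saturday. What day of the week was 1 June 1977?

April 1977: 30 − 16 = 14 days remain.
Then May (31): 31 days.
June 1, 1977: 1 day.
Total: 14 + 31 + 1 = 46 days.
46 mod 7 = 4, so 4 days after Saturday is Wednesday.

Wednesday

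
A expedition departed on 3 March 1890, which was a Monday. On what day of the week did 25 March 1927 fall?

Day-of-year of March 3, 1890: 62.
Day-of-year of March 25, 1927: 84.
1890 has 365 days, so 365 − 62 = 303 days remain in 1890.
Full years 1891–1926: 28 common + 8 leap = 28×365 + 8×366 = 13148 days.
Total: 303 + 13148 + 84 = 13535 days.
13535 mod 7 = 4, so 4 days after Monday is Friday.

Friday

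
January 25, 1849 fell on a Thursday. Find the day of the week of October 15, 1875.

From January 25, 1849 to January 25, 1875: 26 years, of which 6 contain a Feb 29 — 20×365 + 6×366 = 9496 days.
January 1875: 31 − 25 = 6 days remain.
Then February 1875 (28), March (31), April (30), May (31), June (30), July (31), August (31), September (30): 28 + 31 + 30 + 31 + 30 + 31 + 31 + 30 = 242 days.
October 1–15, 1875: 15 days.
Residual: 263 days.
Total: 9759 days.
9759 mod 7 = 1, so 1 day after Thursday is Friday.

Friday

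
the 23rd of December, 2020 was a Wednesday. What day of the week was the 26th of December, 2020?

Within December 2020: 26 − 23 = 3 days.
3 mod 7 = 3, so 3 days after Wednesday is Saturday.

Saturday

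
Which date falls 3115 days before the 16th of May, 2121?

the 4th of November, 2112

Count 3115 days before May 16, 2121:
From November 4, 2112 to November 4, 2120: 8 years, of which 2 contain a Feb 29 — 6×365 + 2×366 = 2922 days.
November 2120: 30 − 4 = 26 days remain.
Then December (31), January (31), February 2121 (28), March (31), April (30): 31 + 31 + 28 + 31 + 30 = 151 days.
May 1–16, 2121: 16 days.
Residual: 193 days.
Total: 3115 days.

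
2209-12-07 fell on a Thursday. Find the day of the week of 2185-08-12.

Count forward from the earlier date (August 12, 2185) to the later (December 7, 2209):
From August 12, 2185 to August 12, 2209: 24 years, of which 5 contain a Feb 29 — 19×365 + 5×366 = 8765 days.
(2200 is not a leap year (divisible by 100 but not 400).)
August 2209: 31 − 12 = 19 days remain.
Then September (30), October (31), November (30): 30 + 31 + 30 = 91 days.
December 1–7, 2209: 7 days.
Residual: 117 days.
Total: 8882 days.
8882 mod 7 = 6, so 6 days before Thursday is Friday.

Friday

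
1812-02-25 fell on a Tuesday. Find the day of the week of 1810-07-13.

Count forward from the earlier date (July 13, 1810) to the later (February 25, 1812):
July 1810: 31 − 13 = 18 days remain.
Then 18 full months totalling 549 days.
February 1–25, 1812: 25 days (1812 is a leap year).
Total: 18 + 549 + 25 = 592 days.
592 mod 7 = 4, so 4 days before Tuesday is Friday.

Friday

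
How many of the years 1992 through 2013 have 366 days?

Years divisible by 4 in [1992, 2013]: 1992, 1996, 2000, 2004, 2008, 2012.
2000 is divisible by 400, so still leap.
No century exceptions apply. Count: 6.

6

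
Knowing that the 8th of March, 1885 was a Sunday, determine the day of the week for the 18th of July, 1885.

Saturday

March 1885: 31 − 8 = 23 days remain.
Then April (30), May (31), June (30): 30 + 31 + 30 = 91 days.
July 1–18, 1885: 18 days.
Total: 23 + 91 + 18 = 132 days.
132 mod 7 = 6, so 6 days after Sunday is Saturday.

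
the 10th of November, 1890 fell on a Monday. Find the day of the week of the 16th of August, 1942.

Sunday

Day-of-year of November 10, 1890: 314.
Day-of-year of August 16, 1942: 228.
1890 has 365 days, so 365 − 314 = 51 days remain in 1890.
Full years 1891–1941: 39 common + 12 leap = 39×365 + 12×366 = 18627 days.
Total: 51 + 18627 + 228 = 18906 days.
18906 mod 7 = 6, so 6 days after Monday is Sunday.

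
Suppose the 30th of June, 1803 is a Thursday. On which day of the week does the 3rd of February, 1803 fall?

Thursday

Count forward from the earlier date (February 3, 1803) to the later (June 30, 1803):
February 1803: 28 − 3 = 25 days remain (1803 is not a leap year, so February has 28 days).
Then March (31), April (30), May (31): 31 + 30 + 31 = 92 days.
June 1–30, 1803: 30 days.
Total: 25 + 92 + 30 = 147 days.
147 is a multiple of 7, so the 3rd of February, 1803 falls on the same weekday: Thursday.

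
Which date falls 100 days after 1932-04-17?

1932-07-26

Count 100 days after April 17, 1932:
April 1932: 30 − 17 = 13 days remain.
Then May (31), June (30): 31 + 30 = 61 days.
July 1–26, 1932: 26 days.
Total: 13 + 61 + 26 = 100 days.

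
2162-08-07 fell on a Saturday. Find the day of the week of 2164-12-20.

Thursday

August 7, 2162 → August 7, 2163: 365 days.
August 7, 2163 → August 7, 2164: 366 days (2164 is a leap year).
August 2164: 31 − 7 = 24 days remain.
Then September (30), October (31), November (30): 30 + 31 + 30 = 91 days.
December 1–20, 2164: 20 days.
Residual: 135 days.
Total: 866 days.
866 mod 7 = 5, so 5 days after Saturday is Thursday.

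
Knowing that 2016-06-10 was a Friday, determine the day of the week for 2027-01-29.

Friday

Day-of-year of June 10, 2016: 162.
Day-of-year of January 29, 2027: 29.
2016 has 366 days, so 366 − 162 = 204 days remain in 2016.
Full years 2017–2026: 8 common + 2 leap = 8×365 + 2×366 = 3652 days.
Total: 204 + 3652 + 29 = 3885 days.
3885 is a multiple of 7, so 2027-01-29 falls on the same weekday: Friday.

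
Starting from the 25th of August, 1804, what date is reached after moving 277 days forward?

the 29th of May, 1805

Count 277 days after August 25, 1804:
August 1804: 31 − 25 = 6 days remain.
Then September (30), October (31), November (30), December (31), January (31), February 1805 (28), March (31), April (30): 30 + 31 + 30 + 31 + 31 + 28 + 31 + 30 = 242 days.
May 1–29, 1805: 29 days.
Total: 6 + 242 + 29 = 277 days.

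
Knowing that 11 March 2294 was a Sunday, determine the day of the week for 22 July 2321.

Friday

From March 11, 2294 to March 11, 2321: 27 years, of which 6 contain a Feb 29 — 21×365 + 6×366 = 9861 days.
(2300 is not a leap year (divisible by 100 but not 400).)
March 2321: 31 − 11 = 20 days remain.
Then April (30), May (31), June (30): 30 + 31 + 30 = 91 days.
July 1–22, 2321: 22 days.
Residual: 133 days.
Total: 9994 days.
9994 mod 7 = 5, so 5 days after Sunday is Friday.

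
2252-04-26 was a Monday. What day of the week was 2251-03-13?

Thursday

Count forward from the earlier date (March 13, 2251) to the later (April 26, 2252):
March 13, 2251 → March 13, 2252: 366 days (2252 is a leap year).
March 2252: 31 − 13 = 18 days remain.
April 1–26, 2252: 26 days.
Residual: 44 days.
Total: 410 days.
410 mod 7 = 4, so 4 days before Monday is Thursday.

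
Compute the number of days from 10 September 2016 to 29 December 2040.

8876

Day-of-year of September 10, 2016: 254.
Day-of-year of December 29, 2040: 364.
2016 has 366 days, so 366 − 254 = 112 days remain in 2016.
Full years 2017–2039: 18 common + 5 leap = 18×365 + 5×366 = 8400 days.
Total: 112 + 8400 + 364 = 8876 days.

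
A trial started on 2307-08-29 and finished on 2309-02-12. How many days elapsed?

533

Day-of-year of August 29, 2307: 241.
Day-of-year of February 12, 2309: 43.
2307 has 365 days, so 365 − 241 = 124 days remain in 2307.
Full years: 2308: 366. Sum = 366.
Total: 124 + 366 + 43 = 533 days.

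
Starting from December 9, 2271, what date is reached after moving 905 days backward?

June 17, 2269

Count 905 days before December 9, 2271:
June 17, 2269 → June 17, 2270: 365 days.
June 17, 2270 → June 17, 2271: 365 days.
June 2271: 30 − 17 = 13 days remain.
Then July (31), August (31), September (30), October (31), November (30): 31 + 31 + 30 + 31 + 30 = 153 days.
December 1–9, 2271: 9 days.
Residual: 175 days.
Total: 905 days.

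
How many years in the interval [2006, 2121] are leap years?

28

Years divisible by 4: 2008, 2012, …, 2120 — 29 in all.
Of these, 2100 is divisible by 100 but not 400, so not leap.
Leap years: 29 − 1 = 28.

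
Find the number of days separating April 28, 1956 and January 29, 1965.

3198

From April 28, 1956 to April 28, 1964: 8 years, of which 2 contain a Feb 29 — 6×365 + 2×366 = 2922 days.
April 1964: 30 − 28 = 2 days remain.
Then May (31), June (30), July (31), August (31), September (30), October (31), November (30), December (31): 31 + 30 + 31 + 31 + 30 + 31 + 30 + 31 = 245 days.
January 1–29, 1965: 29 days.
Residual: 276 days.
Total: 3198 days.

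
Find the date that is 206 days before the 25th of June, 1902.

the 1st of December, 1901

Count 206 days before June 25, 1902:
December 1901: 31 − 1 = 30 days remain.
Then January (31), February 1902 (28), March (31), April (30), May (31): 31 + 28 + 31 + 30 + 31 = 151 days.
June 1–25, 1902: 25 days.
Total: 30 + 151 + 25 = 206 days.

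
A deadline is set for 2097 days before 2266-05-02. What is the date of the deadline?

2260-08-04

Count 2097 days before May 2, 2266:
Day-of-year of August 4, 2260: 217.
Day-of-year of May 2, 2266: 122.
2260 has 366 days, so 366 − 217 = 149 days remain in 2260.
Full years: 2261: 365; 2262: 365; 2263: 365; 2264: 366; 2265: 365. Sum = 1826.
Total: 149 + 1826 + 122 = 2097 days.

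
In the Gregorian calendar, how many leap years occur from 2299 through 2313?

3

Years divisible by 4 in [2299, 2313]: 2300, 2304, 2308, 2312.
Of these, 2300 is divisible by 100 but not 400, so not leap.
Leap years: 4 − 1 = 3.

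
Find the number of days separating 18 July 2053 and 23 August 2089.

13185

Day-of-year of July 18, 2053: 199.
Day-of-year of August 23, 2089: 235.
2053 has 365 days, so 365 − 199 = 166 days remain in 2053.
Full years 2054–2088: 26 common + 9 leap = 26×365 + 9×366 = 12784 days.
Total: 166 + 12784 + 235 = 13185 days.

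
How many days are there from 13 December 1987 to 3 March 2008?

7386

Day-of-year of December 13, 1987: 347.
Day-of-year of March 3, 2008: 63.
1987 has 365 days, so 365 − 347 = 18 days remain in 1987.
Full years 1988–2007: 15 common + 5 leap = 15×365 + 5×366 = 7305 days.
Total: 18 + 7305 + 63 = 7386 days.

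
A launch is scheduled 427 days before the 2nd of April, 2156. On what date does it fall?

the 31st of January, 2155

Count 427 days before April 2, 2156:
January 31, 2155 → January 31, 2156: 365 days.
January 2156: 31 − 31 = 0 days remain.
Then February 2156 (29), March (31): 29 + 31 = 60 days.
April 1–2, 2156: 2 days.
Residual: 62 days.
Total: 427 days.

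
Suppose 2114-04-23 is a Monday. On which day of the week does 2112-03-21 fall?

Monday

Count forward from the earlier date (March 21, 2112) to the later (April 23, 2114):
Day-of-year of March 21, 2112: 81.
Day-of-year of April 23, 2114: 113.
2112 has 366 days, so 366 − 81 = 285 days remain in 2112.
Full years: 2113: 365. Sum = 365.
Total: 285 + 365 + 113 = 763 days.
763 is a multiple of 7, so 2112-03-21 falls on the same weekday: Monday.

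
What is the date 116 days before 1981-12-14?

1981-08-20

Count 116 days before December 14, 1981:
August 1981: 31 − 20 = 11 days remain.
Then September (30), October (31), November (30): 30 + 31 + 30 = 91 days.
December 1–14, 1981: 14 days.
Total: 11 + 91 + 14 = 116 days.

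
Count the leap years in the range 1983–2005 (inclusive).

Years divisible by 4 in [1983, 2005]: 1984, 1988, 1992, 1996, 2000, 2004.
2000 is divisible by 400, so still leap.
No century exceptions apply. Count: 6.

6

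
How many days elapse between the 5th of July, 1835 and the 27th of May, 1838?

July 5, 1835 → July 5, 1836: 366 days (1836 is a leap year).
July 5, 1836 → July 5, 1837: 365 days.
July 1837: 31 − 5 = 26 days remain.
Then 9 full months totalling 273 days.
May 1–27, 1838: 27 days.
Residual: 326 days.
Total: 1057 days.

1057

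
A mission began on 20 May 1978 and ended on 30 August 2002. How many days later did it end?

8868

From May 20, 1978 to May 20, 2002: 24 years, of which 6 contain a Feb 29 — 18×365 + 6×366 = 8766 days.
(2000 is a leap year (divisible by 400).)
May 2002: 31 − 20 = 11 days remain.
Then June (30), July (31): 30 + 31 = 61 days.
August 1–30, 2002: 30 days.
Residual: 102 days.
Total: 8868 days.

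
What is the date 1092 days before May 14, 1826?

May 18, 1823

Count 1092 days before May 14, 1826:
May 18, 1823 → May 18, 1824: 366 days (1824 is a leap year).
May 18, 1824 → May 18, 1825: 365 days.
May 1825: 31 − 18 = 13 days remain.
Then 11 full months totalling 334 days.
May 1–14, 1826: 14 days.
Residual: 361 days.
Total: 1092 days.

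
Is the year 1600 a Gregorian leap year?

1600 is a leap year (divisible by 400).

Yes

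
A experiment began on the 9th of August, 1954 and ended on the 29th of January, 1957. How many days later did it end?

904

August 9, 1954 → August 9, 1955: 365 days.
August 9, 1955 → August 9, 1956: 366 days (1956 is a leap year).
August 1956: 31 − 9 = 22 days remain.
Then September (30), October (31), November (30), December (31): 30 + 31 + 30 + 31 = 122 days.
January 1–29, 1957: 29 days.
Residual: 173 days.
Total: 904 days.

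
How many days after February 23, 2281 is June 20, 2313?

11804

From February 23, 2281 to February 23, 2313: 32 years, of which 7 contain a Feb 29 — 25×365 + 7×366 = 11687 days.
(2300 is not a leap year (divisible by 100 but not 400).)
February 2313: 28 − 23 = 5 days remain (2313 is not a leap year, so February has 28 days).
Then March (31), April (30), May (31): 31 + 30 + 31 = 92 days.
June 1–20, 2313: 20 days.
Residual: 117 days.
Total: 11804 days.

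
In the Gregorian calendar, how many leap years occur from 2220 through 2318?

24

Years divisible by 4: 2220, 2224, …, 2316 — 25 in all.
Of these, 2300 is divisible by 100 but not 400, so not leap.
Leap years: 25 − 1 = 24.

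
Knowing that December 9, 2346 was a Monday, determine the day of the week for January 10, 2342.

Saturday

Count forward from the earlier date (January 10, 2342) to the later (December 9, 2346):
Day-of-year of January 10, 2342: 10.
Day-of-year of December 9, 2346: 343.
2342 has 365 days, so 365 − 10 = 355 days remain in 2342.
Full years: 2343: 365; 2344: 366; 2345: 365. Sum = 1096.
Total: 355 + 1096 + 343 = 1794 days.
1794 mod 7 = 2, so 2 days before Monday is Saturday.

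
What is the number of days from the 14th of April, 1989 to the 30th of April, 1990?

381

Day-of-year of April 14, 1989: 104.
Day-of-year of April 30, 1990: 120.
1989 has 365 days, so 365 − 104 = 261 days remain in 1989.
Total: 261 + 120 = 381 days.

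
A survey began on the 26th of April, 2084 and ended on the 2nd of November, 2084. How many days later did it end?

April 2084: 30 − 26 = 4 days remain.
Then May (31), June (30), July (31), August (31), September (30), October (31): 31 + 30 + 31 + 31 + 30 + 31 = 184 days.
November 1–2, 2084: 2 days.
Total: 4 + 184 + 2 = 190 days.

190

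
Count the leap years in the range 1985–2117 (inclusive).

32

Years divisible by 4: 1988, 1992, …, 2116 — 33 in all.
Of these, 2100 is divisible by 100 but not 400, so not leap.
2000 is divisible by 400, so still leap.
Leap years: 33 − 1 = 32.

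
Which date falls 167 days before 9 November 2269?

26 May 2269

Count 167 days before November 9, 2269:
May 2269: 31 − 26 = 5 days remain.
Then June (30), July (31), August (31), September (30), October (31): 30 + 31 + 31 + 30 + 31 = 153 days.
November 1–9, 2269: 9 days.
Total: 5 + 153 + 9 = 167 days.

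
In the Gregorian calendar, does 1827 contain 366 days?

1827 is not a leap year.

No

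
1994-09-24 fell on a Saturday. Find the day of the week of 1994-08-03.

Wednesday

Count forward from the earlier date (August 3, 1994) to the later (September 24, 1994):
August 1994: 31 − 3 = 28 days remain.
September 1–24, 1994: 24 days.
Total: 28 + 24 = 52 days.
52 mod 7 = 3, so 3 days before Saturday is Wednesday.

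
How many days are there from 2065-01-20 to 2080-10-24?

Day-of-year of January 20, 2065: 20.
Day-of-year of October 24, 2080: 298.
2065 has 365 days, so 365 − 20 = 345 days remain in 2065.
Full years 2066–2079: 11 common + 3 leap = 11×365 + 3×366 = 5113 days.
Total: 345 + 5113 + 298 = 5756 days.

5756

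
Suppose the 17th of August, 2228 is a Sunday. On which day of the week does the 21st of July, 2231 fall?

Day-of-year of August 17, 2228: 230.
Day-of-year of July 21, 2231: 202.
2228 has 366 days, so 366 − 230 = 136 days remain in 2228.
Full years: 2229: 365; 2230: 365. Sum = 730.
Total: 136 + 730 + 202 = 1068 days.
1068 mod 7 = 4, so 4 days after Sunday is Thursday.

Thursday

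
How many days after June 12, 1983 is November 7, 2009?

Day-of-year of June 12, 1983: 163.
Day-of-year of November 7, 2009: 311.
1983 has 365 days, so 365 − 163 = 202 days remain in 1983.
Full years 1984–2008: 18 common + 7 leap = 18×365 + 7×366 = 9132 days.
Total: 202 + 9132 + 311 = 9645 days.

9645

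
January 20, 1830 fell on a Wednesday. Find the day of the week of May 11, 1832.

January 20, 1830 → January 20, 1831: 365 days.
January 20, 1831 → January 20, 1832: 365 days.
January 1832: 31 − 20 = 11 days remain.
Then February 1832 (29), March (31), April (30): 29 + 31 + 30 = 90 days.
May 1–11, 1832: 11 days.
Residual: 112 days.
Total: 842 days.
842 mod 7 = 2, so 2 days after Wednesday is Friday.

Friday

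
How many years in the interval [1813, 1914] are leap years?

24

Years divisible by 4: 1816, 1820, …, 1912 — 25 in all.
Of these, 1900 is divisible by 100 but not 400, so not leap.
Leap years: 25 − 1 = 24.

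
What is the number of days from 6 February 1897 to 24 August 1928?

Day-of-year of February 6, 1897: 37.
Day-of-year of August 24, 1928: 237.
1897 has 365 days, so 365 − 37 = 328 days remain in 1897.
Full years 1898–1927: 24 common + 6 leap = 24×365 + 6×366 = 10956 days.
Total: 328 + 10956 + 237 = 11521 days.

11521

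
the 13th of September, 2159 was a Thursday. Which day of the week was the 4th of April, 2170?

Wednesday

Day-of-year of September 13, 2159: 256.
Day-of-year of April 4, 2170: 94.
2159 has 365 days, so 365 − 256 = 109 days remain in 2159.
Full years 2160–2169: 7 common + 3 leap = 7×365 + 3×366 = 3653 days.
Total: 109 + 3653 + 94 = 3856 days.
3856 mod 7 = 6, so 6 days after Thursday is Wednesday.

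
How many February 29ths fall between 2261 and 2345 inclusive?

20

Years divisible by 4: 2264, 2268, …, 2344 — 21 in all.
Of these, 2300 is divisible by 100 but not 400, so not leap.
Leap years: 21 − 1 = 20.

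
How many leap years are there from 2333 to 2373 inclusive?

10

Years divisible by 4 in [2333, 2373]: 2336, 2340, 2344, 2348, 2352, 2356, 2360, 2364, 2368, 2372.
No century exceptions apply. Count: 10.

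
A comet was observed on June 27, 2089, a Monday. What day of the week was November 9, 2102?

Thursday

From June 27, 2089 to June 27, 2102: 13 years, of which 2 contain a Feb 29 — 11×365 + 2×366 = 4747 days.
(2100 is not a leap year (divisible by 100 but not 400).)
June 2102: 30 − 27 = 3 days remain.
Then July (31), August (31), September (30), October (31): 31 + 31 + 30 + 31 = 123 days.
November 1–9, 2102: 9 days.
Residual: 135 days.
Total: 4882 days.
4882 mod 7 = 3, so 3 days after Monday is Thursday.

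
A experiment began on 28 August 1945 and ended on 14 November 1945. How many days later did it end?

78

August 1945: 31 − 28 = 3 days remain.
Then September (30), October (31): 30 + 31 = 61 days.
November 1–14, 1945: 14 days.
Total: 3 + 61 + 14 = 78 days.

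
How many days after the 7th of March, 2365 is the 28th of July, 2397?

From March 7, 2365 to March 7, 2397: 32 years, of which 8 contain a Feb 29 — 24×365 + 8×366 = 11688 days.
March 2397: 31 − 7 = 24 days remain.
Then April (30), May (31), June (30): 30 + 31 + 30 = 91 days.
July 1–28, 2397: 28 days.
Residual: 143 days.
Total: 11831 days.

11831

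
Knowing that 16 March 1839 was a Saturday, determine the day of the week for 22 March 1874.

Sunday

From March 16, 1839 to March 16, 1874: 35 years, of which 9 contain a Feb 29 — 26×365 + 9×366 = 12784 days.
Within March 1874: 22 − 16 = 6 days.
Total: 12790 days.
12790 mod 7 = 1, so 1 day after Saturday is Sunday.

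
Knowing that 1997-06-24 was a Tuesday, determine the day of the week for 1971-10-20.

Wednesday

Count forward from the earlier date (October 20, 1971) to the later (June 24, 1997):
Day-of-year of October 20, 1971: 293.
Day-of-year of June 24, 1997: 175.
1971 has 365 days, so 365 − 293 = 72 days remain in 1971.
Full years 1972–1996: 18 common + 7 leap = 18×365 + 7×366 = 9132 days.
Total: 72 + 9132 + 175 = 9379 days.
9379 mod 7 = 6, so 6 days before Tuesday is Wednesday.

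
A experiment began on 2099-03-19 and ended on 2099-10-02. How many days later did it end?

197

March 2099: 31 − 19 = 12 days remain.
Then April (30), May (31), June (30), July (31), August (31), September (30): 30 + 31 + 30 + 31 + 31 + 30 = 183 days.
October 1–2, 2099: 2 days.
Total: 12 + 183 + 2 = 197 days.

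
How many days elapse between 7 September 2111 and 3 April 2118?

2400

September 7, 2111 → September 7, 2112: 366 days (2112 is a leap year).
September 7, 2112 → September 7, 2113: 365 days.
September 7, 2113 → September 7, 2114: 365 days.
September 7, 2114 → September 7, 2115: 365 days.
September 7, 2115 → September 7, 2116: 366 days (2116 is a leap year).
September 7, 2116 → September 7, 2117: 365 days.
September 2117: 30 − 7 = 23 days remain.
Then October (31), November (30), December (31), January (31), February 2118 (28), March (31): 31 + 30 + 31 + 31 + 28 + 31 = 182 days.
April 1–3, 2118: 3 days.
Residual: 208 days.
Total: 2400 days.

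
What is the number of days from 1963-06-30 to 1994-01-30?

Day-of-year of June 30, 1963: 181.
Day-of-year of January 30, 1994: 30.
1963 has 365 days, so 365 − 181 = 184 days remain in 1963.
Full years 1964–1993: 22 common + 8 leap = 22×365 + 8×366 = 10958 days.
Total: 184 + 10958 + 30 = 11172 days.

11172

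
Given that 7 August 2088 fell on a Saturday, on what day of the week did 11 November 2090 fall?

Saturday

August 7, 2088 → August 7, 2089: 365 days.
August 7, 2089 → August 7, 2090: 365 days.
August 2090: 31 − 7 = 24 days remain.
Then September (30), October (31): 30 + 31 = 61 days.
November 1–11, 2090: 11 days.
Residual: 96 days.
Total: 826 days.
826 is a multiple of 7, so 11 November 2090 falls on the same weekday: Saturday.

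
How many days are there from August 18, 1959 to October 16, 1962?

August 18, 1959 → August 18, 1960: 366 days (1960 is a leap year).
August 18, 1960 → August 18, 1961: 365 days.
August 18, 1961 → August 18, 1962: 365 days.
August 1962: 31 − 18 = 13 days remain.
Then September (30): 30 days.
October 1–16, 1962: 16 days.
Residual: 59 days.
Total: 1155 days.

1155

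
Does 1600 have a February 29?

Yes

1600 is a leap year (divisible by 400).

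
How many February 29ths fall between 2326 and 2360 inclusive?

9

Years divisible by 4 in [2326, 2360]: 2328, 2332, 2336, 2340, 2344, 2348, 2352, 2356, 2360.
No century exceptions apply. Count: 9.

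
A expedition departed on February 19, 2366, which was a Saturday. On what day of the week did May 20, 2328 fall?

Sunday

Count forward from the earlier date (May 20, 2328) to the later (February 19, 2366):
Day-of-year of May 20, 2328: 141.
Day-of-year of February 19, 2366: 50.
2328 has 366 days, so 366 − 141 = 225 days remain in 2328.
Full years 2329–2365: 28 common + 9 leap = 28×365 + 9×366 = 13514 days.
Total: 225 + 13514 + 50 = 13789 days.
13789 mod 7 = 6, so 6 days before Saturday is Sunday.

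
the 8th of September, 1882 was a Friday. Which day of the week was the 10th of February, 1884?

September 8, 1882 → September 8, 1883: 365 days.
September 1883: 30 − 8 = 22 days remain.
Then October (31), November (30), December (31), January (31): 31 + 30 + 31 + 31 = 123 days.
February 1–10, 1884: 10 days (1884 is a leap year).
Residual: 155 days.
Total: 520 days.
520 mod 7 = 2, so 2 days after Friday is Sunday.

Sunday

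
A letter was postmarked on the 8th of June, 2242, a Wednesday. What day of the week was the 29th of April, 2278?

Day-of-year of June 8, 2242: 159.
Day-of-year of April 29, 2278: 119.
2242 has 365 days, so 365 − 159 = 206 days remain in 2242.
Full years 2243–2277: 26 common + 9 leap = 26×365 + 9×366 = 12784 days.
Total: 206 + 12784 + 119 = 13109 days.
13109 mod 7 = 5, so 5 days after Wednesday is Monday.

Monday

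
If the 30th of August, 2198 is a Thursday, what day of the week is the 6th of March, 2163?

Count forward from the earlier date (March 6, 2163) to the later (August 30, 2198):
Day-of-year of March 6, 2163: 65.
Day-of-year of August 30, 2198: 242.
2163 has 365 days, so 365 − 65 = 300 days remain in 2163.
Full years 2164–2197: 25 common + 9 leap = 25×365 + 9×366 = 12419 days.
Total: 300 + 12419 + 242 = 12961 days.
12961 mod 7 = 4, so 4 days before Thursday is Sunday.

Sunday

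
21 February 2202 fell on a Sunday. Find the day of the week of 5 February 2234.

Wednesday

Day-of-year of February 21, 2202: 52.
Day-of-year of February 5, 2234: 36.
2202 has 365 days, so 365 − 52 = 313 days remain in 2202.
Full years 2203–2233: 23 common + 8 leap = 23×365 + 8×366 = 11323 days.
Total: 313 + 11323 + 36 = 11672 days.
11672 mod 7 = 3, so 3 days after Sunday is Wednesday.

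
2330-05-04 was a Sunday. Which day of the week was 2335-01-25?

May 4, 2330 → May 4, 2331: 365 days.
May 4, 2331 → May 4, 2332: 366 days (2332 is a leap year).
May 4, 2332 → May 4, 2333: 365 days.
May 4, 2333 → May 4, 2334: 365 days.
May 2334: 31 − 4 = 27 days remain.
Then June (30), July (31), August (31), September (30), October (31), November (30), December (31): 30 + 31 + 31 + 30 + 31 + 30 + 31 = 214 days.
January 1–25, 2335: 25 days.
Residual: 266 days.
Total: 1727 days.
1727 mod 7 = 5, so 5 days after Sunday is Friday.

Friday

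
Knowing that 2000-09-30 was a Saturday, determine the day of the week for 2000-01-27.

Count forward from the earlier date (January 27, 2000) to the later (September 30, 2000):
January 2000: 31 − 27 = 4 days remain.
Then February 2000 (29), March (31), April (30), May (31), June (30), July (31), August (31): 29 + 31 + 30 + 31 + 30 + 31 + 31 = 213 days.
September 1–30, 2000: 30 days.
Total: 4 + 213 + 30 = 247 days.
247 mod 7 = 2, so 2 days before Saturday is Thursday.

Thursday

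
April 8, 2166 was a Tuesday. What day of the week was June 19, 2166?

April 2166: 30 − 8 = 22 days remain.
Then May (31): 31 days.
June 1–19, 2166: 19 days.
Total: 22 + 31 + 19 = 72 days.
72 mod 7 = 2, so 2 days after Tuesday is Thursday.

Thursday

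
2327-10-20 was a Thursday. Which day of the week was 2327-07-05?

Count forward from the earlier date (July 5, 2327) to the later (October 20, 2327):
July 2327: 31 − 5 = 26 days remain.
Then August (31), September (30): 31 + 30 = 61 days.
October 1–20, 2327: 20 days.
Total: 26 + 61 + 20 = 107 days.
107 mod 7 = 2, so 2 days before Thursday is Tuesday.

Tuesday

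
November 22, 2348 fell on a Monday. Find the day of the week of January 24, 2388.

Sunday

Day-of-year of November 22, 2348: 327.
Day-of-year of January 24, 2388: 24.
2348 has 366 days, so 366 − 327 = 39 days remain in 2348.
Full years 2349–2387: 30 common + 9 leap = 30×365 + 9×366 = 14244 days.
Total: 39 + 14244 + 24 = 14307 days.
14307 mod 7 = 6, so 6 days after Monday is Sunday.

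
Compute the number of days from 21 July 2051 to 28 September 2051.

69

July 2051: 31 − 21 = 10 days remain.
Then August (31): 31 days.
September 1–28, 2051: 28 days.
Total: 10 + 31 + 28 = 69 days.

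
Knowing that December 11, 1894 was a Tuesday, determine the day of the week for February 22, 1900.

Thursday

Day-of-year of December 11, 1894: 345.
Day-of-year of February 22, 1900: 53.
1894 has 365 days, so 365 − 345 = 20 days remain in 1894.
Full years: 1895: 365; 1896: 366; 1897: 365; 1898: 365; 1899: 365. Sum = 1826.
Total: 20 + 1826 + 53 = 1899 days.
1899 mod 7 = 2, so 2 days after Tuesday is Thursday.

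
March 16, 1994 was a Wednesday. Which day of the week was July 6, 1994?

March 1994: 31 − 16 = 15 days remain.
Then April (30), May (31), June (30): 30 + 31 + 30 = 91 days.
July 1–6, 1994: 6 days.
Total: 15 + 91 + 6 = 112 days.
112 is a multiple of 7, so July 6, 1994 falls on the same weekday: Wednesday.

Wednesday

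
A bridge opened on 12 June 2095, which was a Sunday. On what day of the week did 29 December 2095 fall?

Thursday

June 2095: 30 − 12 = 18 days remain.
Then July (31), August (31), September (30), October (31), November (30): 31 + 31 + 30 + 31 + 30 = 153 days.
December 1–29, 2095: 29 days.
Total: 18 + 153 + 29 = 200 days.
200 mod 7 = 4, so 4 days after Sunday is Thursday.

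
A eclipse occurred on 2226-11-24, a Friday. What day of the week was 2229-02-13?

Friday

November 24, 2226 → November 24, 2227: 365 days.
November 24, 2227 → November 24, 2228: 366 days (2228 is a leap year).
November 2228: 30 − 24 = 6 days remain.
Then December (31), January (31): 31 + 31 = 62 days.
February 1–13, 2229: 13 days (2229 is not a leap year).
Residual: 81 days.
Total: 812 days.
812 is a multiple of 7, so 2229-02-13 falls on the same weekday: Friday.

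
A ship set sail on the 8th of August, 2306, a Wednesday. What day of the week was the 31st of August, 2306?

Within August 2306: 31 − 8 = 23 days.
23 mod 7 = 2, so 2 days after Wednesday is Friday.

Friday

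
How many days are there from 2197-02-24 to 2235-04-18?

13931

From February 24, 2197 to February 24, 2235: 38 years, of which 8 contain a Feb 29 — 30×365 + 8×366 = 13878 days.
(2200 is not a leap year (divisible by 100 but not 400).)
February 2235: 28 − 24 = 4 days remain (2235 is not a leap year, so February has 28 days).
Then March (31): 31 days.
April 1–18, 2235: 18 days.
Residual: 53 days.
Total: 13931 days.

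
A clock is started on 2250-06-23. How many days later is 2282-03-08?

11581

Day-of-year of June 23, 2250: 174.
Day-of-year of March 8, 2282: 67.
2250 has 365 days, so 365 − 174 = 191 days remain in 2250.
Full years 2251–2281: 23 common + 8 leap = 23×365 + 8×366 = 11323 days.
Total: 191 + 11323 + 67 = 11581 days.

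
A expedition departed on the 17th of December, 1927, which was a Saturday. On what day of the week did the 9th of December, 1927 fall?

Count forward from the earlier date (December 9, 1927) to the later (December 17, 1927):
Within December 1927: 17 − 9 = 8 days.
8 mod 7 = 1, so 1 day before Saturday is Friday.

Friday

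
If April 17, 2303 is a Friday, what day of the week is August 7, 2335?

Wednesday

From April 17, 2303 to April 17, 2335: 32 years, of which 8 contain a Feb 29 — 24×365 + 8×366 = 11688 days.
April 2335: 30 − 17 = 13 days remain.
Then May (31), June (30), July (31): 31 + 30 + 31 = 92 days.
August 1–7, 2335: 7 days.
Residual: 112 days.
Total: 11800 days.
11800 mod 7 = 5, so 5 days after Friday is Wednesday.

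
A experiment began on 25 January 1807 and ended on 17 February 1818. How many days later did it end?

4041

From January 25, 1807 to January 25, 1818: 11 years, of which 3 contain a Feb 29 — 8×365 + 3×366 = 4018 days.
January 1818: 31 − 25 = 6 days remain.
February 1–17, 1818: 17 days (1818 is not a leap year).
Residual: 23 days.
Total: 4041 days.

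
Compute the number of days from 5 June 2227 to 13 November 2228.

527

Day-of-year of June 5, 2227: 156.
Day-of-year of November 13, 2228: 318.
2227 has 365 days, so 365 − 156 = 209 days remain in 2227.
Total: 209 + 318 = 527 days.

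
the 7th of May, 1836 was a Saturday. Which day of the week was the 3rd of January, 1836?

Count forward from the earlier date (January 3, 1836) to the later (May 7, 1836):
January 1836: 31 − 3 = 28 days remain.
Then February 1836 (29), March (31), April (30): 29 + 31 + 30 = 90 days.
May 1–7, 1836: 7 days.
Total: 28 + 90 + 7 = 125 days.
125 mod 7 = 6, so 6 days before Saturday is Sunday.

Sunday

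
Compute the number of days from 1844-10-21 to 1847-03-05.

Day-of-year of October 21, 1844: 295.
Day-of-year of March 5, 1847: 64.
1844 has 366 days, so 366 − 295 = 71 days remain in 1844.
Full years: 1845: 365; 1846: 365. Sum = 730.
Total: 71 + 730 + 64 = 865 days.

865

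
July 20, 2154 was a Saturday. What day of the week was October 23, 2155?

Thursday

July 2154: 31 − 20 = 11 days remain.
Then 14 full months totalling 426 days.
October 1–23, 2155: 23 days.
Total: 11 + 426 + 23 = 460 days.
460 mod 7 = 5, so 5 days after Saturday is Thursday.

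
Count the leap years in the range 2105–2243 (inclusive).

Years divisible by 4: 2108, 2112, …, 2240 — 34 in all.
Of these, 2200 is divisible by 100 but not 400, so not leap.
Leap years: 34 − 1 = 33.

33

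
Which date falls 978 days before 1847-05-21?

1844-09-15

Count 978 days before May 21, 1847:
September 15, 1844 → September 15, 1845: 365 days.
September 15, 1845 → September 15, 1846: 365 days.
September 1846: 30 − 15 = 15 days remain.
Then October (31), November (30), December (31), January (31), February 1847 (28), March (31), April (30): 31 + 30 + 31 + 31 + 28 + 31 + 30 = 212 days.
May 1–21, 1847: 21 days.
Residual: 248 days.
Total: 978 days.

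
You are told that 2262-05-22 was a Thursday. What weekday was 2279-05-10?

Day-of-year of May 22, 2262: 142.
Day-of-year of May 10, 2279: 130.
2262 has 365 days, so 365 − 142 = 223 days remain in 2262.
Full years 2263–2278: 12 common + 4 leap = 12×365 + 4×366 = 5844 days.
Total: 223 + 5844 + 130 = 6197 days.
6197 mod 7 = 2, so 2 days after Thursday is Saturday.

Saturday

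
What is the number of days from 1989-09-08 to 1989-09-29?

21

Within September 1989: 29 − 8 = 21 days.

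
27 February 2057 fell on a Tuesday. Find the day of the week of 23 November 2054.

Monday

Count forward from the earlier date (November 23, 2054) to the later (February 27, 2057):
Day-of-year of November 23, 2054: 327.
Day-of-year of February 27, 2057: 58.
2054 has 365 days, so 365 − 327 = 38 days remain in 2054.
Full years: 2055: 365; 2056: 366. Sum = 731.
Total: 38 + 731 + 58 = 827 days.
827 mod 7 = 1, so 1 day before Tuesday is Monday.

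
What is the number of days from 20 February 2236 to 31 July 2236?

February 2236: 29 − 20 = 9 days remain (2236 is a leap year, so February has 29 days).
Then March (31), April (30), May (31), June (30): 31 + 30 + 31 + 30 = 122 days.
July 1–31, 2236: 31 days.
Total: 9 + 122 + 31 = 162 days.

162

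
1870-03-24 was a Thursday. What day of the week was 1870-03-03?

Thursday

Count forward from the earlier date (March 3, 1870) to the later (March 24, 1870):
Within March 1870: 24 − 3 = 21 days.
21 is a multiple of 7, so 1870-03-03 falls on the same weekday: Thursday.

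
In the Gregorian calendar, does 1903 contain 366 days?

No

1903 is not a leap year.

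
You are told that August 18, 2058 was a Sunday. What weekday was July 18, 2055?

Sunday

Count forward from the earlier date (July 18, 2055) to the later (August 18, 2058):
Day-of-year of July 18, 2055: 199.
Day-of-year of August 18, 2058: 230.
2055 has 365 days, so 365 − 199 = 166 days remain in 2055.
Full years: 2056: 366; 2057: 365. Sum = 731.
Total: 166 + 731 + 230 = 1127 days.
1127 is a multiple of 7, so July 18, 2055 falls on the same weekday: Sunday.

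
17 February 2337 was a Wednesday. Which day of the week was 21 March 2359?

Saturday

From February 17, 2337 to February 17, 2359: 22 years, of which 5 contain a Feb 29 — 17×365 + 5×366 = 8035 days.
February 2359: 28 − 17 = 11 days remain (2359 is not a leap year, so February has 28 days).
March 1–21, 2359: 21 days.
Residual: 32 days.
Total: 8067 days.
8067 mod 7 = 3, so 3 days after Wednesday is Saturday.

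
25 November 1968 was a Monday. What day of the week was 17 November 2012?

Saturday

From November 25, 1968 to November 25, 2011: 43 years, of which 10 contain a Feb 29 — 33×365 + 10×366 = 15705 days.
(2000 is a leap year (divisible by 400).)
November 2011: 30 − 25 = 5 days remain.
Then 11 full months totalling 336 days.
November 1–17, 2012: 17 days.
Residual: 358 days.
Total: 16063 days.
16063 mod 7 = 5, so 5 days after Monday is Saturday.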